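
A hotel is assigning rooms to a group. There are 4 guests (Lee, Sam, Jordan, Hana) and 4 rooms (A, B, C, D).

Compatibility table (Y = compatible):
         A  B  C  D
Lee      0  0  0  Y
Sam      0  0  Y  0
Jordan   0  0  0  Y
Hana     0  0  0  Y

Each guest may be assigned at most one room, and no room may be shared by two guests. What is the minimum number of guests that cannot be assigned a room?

2

For example, pair Lee→D, Sam→C.
The set {Lee, Jordan, Hana} has only 1 neighbour ({D}), so by Hall's theorem at most 2 of the 4 guests can be matched.
That matches 2 of the 4, leaving 2 unmatched; no matching can do better.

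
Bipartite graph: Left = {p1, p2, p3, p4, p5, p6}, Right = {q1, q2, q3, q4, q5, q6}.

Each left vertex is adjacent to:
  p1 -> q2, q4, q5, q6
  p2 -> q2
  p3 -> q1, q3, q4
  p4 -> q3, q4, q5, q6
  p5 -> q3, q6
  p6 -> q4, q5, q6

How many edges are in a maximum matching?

6

A valid assignment of size 6: p1–q5, p2–q2, p3–q1, p4–q4, p5–q3, p6–q6.
This saturates every left vertex, so 6 is the maximum.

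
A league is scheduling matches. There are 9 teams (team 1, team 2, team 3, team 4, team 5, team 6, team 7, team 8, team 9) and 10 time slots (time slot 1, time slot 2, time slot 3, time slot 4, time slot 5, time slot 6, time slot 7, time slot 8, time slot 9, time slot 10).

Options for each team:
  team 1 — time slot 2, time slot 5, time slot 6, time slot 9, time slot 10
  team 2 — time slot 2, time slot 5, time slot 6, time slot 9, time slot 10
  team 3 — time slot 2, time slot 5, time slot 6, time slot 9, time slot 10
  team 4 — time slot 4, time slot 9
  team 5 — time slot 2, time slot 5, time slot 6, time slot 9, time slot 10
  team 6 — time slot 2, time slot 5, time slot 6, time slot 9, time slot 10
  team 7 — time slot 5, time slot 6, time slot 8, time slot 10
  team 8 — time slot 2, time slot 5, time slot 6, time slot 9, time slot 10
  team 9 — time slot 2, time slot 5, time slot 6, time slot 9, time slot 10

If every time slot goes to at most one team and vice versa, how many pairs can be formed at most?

For example, pair team 1-time slot 6, team 2-time slot 2, team 3-time slot 10, team 4-time slot 4, team 5-time slot 9, team 6-time slot 5, team 7-time slot 8.
The set {team 1, team 2, team 3, team 5, team 6, team 8, team 9} has only 5 neighbours ({time slot 10, time slot 2, time slot 5, time slot 6, time slot 9}), so by Hall's theorem at most 7 of the 9 teams can be matched.

7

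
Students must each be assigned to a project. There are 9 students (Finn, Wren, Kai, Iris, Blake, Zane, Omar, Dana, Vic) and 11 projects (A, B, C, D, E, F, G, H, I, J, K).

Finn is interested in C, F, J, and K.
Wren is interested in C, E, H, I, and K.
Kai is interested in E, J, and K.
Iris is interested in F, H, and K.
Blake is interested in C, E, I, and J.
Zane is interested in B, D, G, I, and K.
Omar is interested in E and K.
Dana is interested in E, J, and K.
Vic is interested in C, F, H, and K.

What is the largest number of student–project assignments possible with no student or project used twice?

8

A valid assignment of size 8: Finn–F, Wren–I, Kai–J, Iris–H, Blake–C, Zane–G, Omar–K, Dana–E.
The set {Finn, Wren, Kai, Iris, Blake, Omar, Dana, Vic} has only 7 neighbours ({C, E, F, H, I, J, K}), so by Hall's theorem at most 8 of the 9 students can be matched.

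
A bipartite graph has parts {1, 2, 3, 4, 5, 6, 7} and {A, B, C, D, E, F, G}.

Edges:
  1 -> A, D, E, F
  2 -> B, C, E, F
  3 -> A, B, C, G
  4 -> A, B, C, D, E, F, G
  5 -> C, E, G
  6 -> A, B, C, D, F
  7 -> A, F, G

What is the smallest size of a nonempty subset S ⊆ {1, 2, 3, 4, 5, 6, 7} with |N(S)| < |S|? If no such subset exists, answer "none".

A matching saturating every left vertex exists, for instance 1→D, 2→B, 3→C, 4→G, 5→E, 6→A, 7→F.
By Hall's marriage theorem, this means |N(S)| ≥ |S| for every subset S, so no violating subset exists.

none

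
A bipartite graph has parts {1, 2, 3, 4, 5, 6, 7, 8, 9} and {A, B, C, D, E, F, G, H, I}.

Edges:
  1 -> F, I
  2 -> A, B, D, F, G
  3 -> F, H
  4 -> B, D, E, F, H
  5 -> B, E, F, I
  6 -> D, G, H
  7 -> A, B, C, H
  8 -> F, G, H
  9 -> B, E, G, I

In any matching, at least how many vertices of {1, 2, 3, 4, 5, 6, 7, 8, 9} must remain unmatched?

0

One maximum matching: 1→I, 2→A, 3→F, 4→H, 5→E, 6→D, 7→C, 8→G, 9→B.
All 9 left vertices are matched, so no larger matching exists.
That matches 9 of the 9, leaving 0 unmatched; no matching can do better.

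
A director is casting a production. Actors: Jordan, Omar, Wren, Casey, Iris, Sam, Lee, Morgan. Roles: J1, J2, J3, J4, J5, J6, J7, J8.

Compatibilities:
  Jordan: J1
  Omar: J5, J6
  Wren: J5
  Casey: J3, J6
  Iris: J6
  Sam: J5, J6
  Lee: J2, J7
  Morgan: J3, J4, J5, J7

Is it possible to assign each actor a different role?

No

The set {Omar, Wren, Iris, Sam} has only 2 neighbours ({J5, J6}), so by Hall's theorem at most 6 of the 8 actors can be matched.
Hence no matching covers every actor.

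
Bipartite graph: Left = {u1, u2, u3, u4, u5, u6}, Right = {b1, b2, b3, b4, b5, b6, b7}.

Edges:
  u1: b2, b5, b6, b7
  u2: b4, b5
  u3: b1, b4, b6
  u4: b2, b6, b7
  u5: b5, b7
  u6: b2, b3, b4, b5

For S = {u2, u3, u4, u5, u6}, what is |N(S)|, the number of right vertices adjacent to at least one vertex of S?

7

The union of neighbours of {u2, u3, u4, u5, u6} is {b1, b2, b3, b4, b5, b6, b7}, which has 7 elements.
Since |N(S)| = 7 ≥ |S| = 5, Hall's condition holds for this subset.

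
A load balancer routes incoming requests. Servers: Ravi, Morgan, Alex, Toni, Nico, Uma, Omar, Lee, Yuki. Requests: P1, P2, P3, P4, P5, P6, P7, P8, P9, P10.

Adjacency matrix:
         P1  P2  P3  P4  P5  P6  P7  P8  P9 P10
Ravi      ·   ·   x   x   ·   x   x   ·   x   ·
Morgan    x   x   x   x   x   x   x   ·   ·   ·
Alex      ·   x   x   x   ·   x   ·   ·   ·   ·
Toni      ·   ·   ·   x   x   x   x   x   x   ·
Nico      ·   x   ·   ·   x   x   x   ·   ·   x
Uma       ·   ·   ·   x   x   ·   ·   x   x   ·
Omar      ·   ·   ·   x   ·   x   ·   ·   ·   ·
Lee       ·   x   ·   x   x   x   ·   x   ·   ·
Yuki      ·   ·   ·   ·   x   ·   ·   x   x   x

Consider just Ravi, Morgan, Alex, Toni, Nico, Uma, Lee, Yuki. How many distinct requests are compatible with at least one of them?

The union of neighbours of {Ravi, Morgan, Alex, Toni, Nico, Uma, Lee, Yuki} is {P1, P2, P3, P4, P5, P6, P7, P8, P9, P10}, which has 10 elements.
Since |N(S)| = 10 ≥ |S| = 8, Hall's condition holds for this subset.

10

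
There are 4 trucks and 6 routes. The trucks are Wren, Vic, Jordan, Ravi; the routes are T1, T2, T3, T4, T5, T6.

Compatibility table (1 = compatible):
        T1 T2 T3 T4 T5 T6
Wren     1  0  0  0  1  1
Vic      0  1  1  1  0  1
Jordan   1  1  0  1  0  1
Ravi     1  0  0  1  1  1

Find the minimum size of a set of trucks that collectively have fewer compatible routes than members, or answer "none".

none

A matching saturating every truck exists, for instance Wren→T6, Vic→T4, Jordan→T2, Ravi→T5.
By Hall's marriage theorem, this means |N(S)| ≥ |S| for every subset S, so no violating subset exists.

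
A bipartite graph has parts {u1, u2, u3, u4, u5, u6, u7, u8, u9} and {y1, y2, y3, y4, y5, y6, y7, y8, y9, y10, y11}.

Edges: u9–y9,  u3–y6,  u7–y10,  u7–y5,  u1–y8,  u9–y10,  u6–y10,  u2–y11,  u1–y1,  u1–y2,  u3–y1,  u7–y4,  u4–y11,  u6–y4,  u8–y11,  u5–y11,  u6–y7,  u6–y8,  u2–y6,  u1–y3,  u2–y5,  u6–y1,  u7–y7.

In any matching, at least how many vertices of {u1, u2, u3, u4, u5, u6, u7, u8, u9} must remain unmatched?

One maximum matching: u1→y3, u2→y6, u3→y1, u4→y11, u6→y7, u7→y4, u9→y10.
The set {u4, u5, u8} has only 1 neighbour ({y11}), so by Hall's theorem at most 7 of the 9 left vertices can be matched.
That matches 7 of the 9, leaving 2 unmatched; no matching can do better.

2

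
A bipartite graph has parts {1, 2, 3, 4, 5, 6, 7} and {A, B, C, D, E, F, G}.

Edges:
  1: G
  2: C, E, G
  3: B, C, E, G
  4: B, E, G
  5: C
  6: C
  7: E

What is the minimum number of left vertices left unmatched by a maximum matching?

For example, pair 1–G, 2–C, 3–E, 4–B.
The set {1, 2, 3, 4, 5, 6, 7} has only 4 neighbours ({B, C, E, G}), so by Hall's theorem at most 4 of the 7 left vertices can be matched.
That matches 4 of the 7, leaving 3 unmatched; no matching can do better.

3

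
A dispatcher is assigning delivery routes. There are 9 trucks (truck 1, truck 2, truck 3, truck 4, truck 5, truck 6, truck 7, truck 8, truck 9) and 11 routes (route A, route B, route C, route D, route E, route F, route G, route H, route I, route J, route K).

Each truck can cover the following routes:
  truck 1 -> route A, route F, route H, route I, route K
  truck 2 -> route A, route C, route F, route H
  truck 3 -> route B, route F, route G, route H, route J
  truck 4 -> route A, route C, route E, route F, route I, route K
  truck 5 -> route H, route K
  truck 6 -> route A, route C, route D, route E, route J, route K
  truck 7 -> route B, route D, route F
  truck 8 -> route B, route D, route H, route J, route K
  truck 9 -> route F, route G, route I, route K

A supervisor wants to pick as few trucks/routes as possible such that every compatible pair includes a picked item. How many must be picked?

9

A maximum matching has 9 edges (e.g. truck 1–route I, truck 2–route F, truck 3–route G, truck 4–route E, truck 5–route H, truck 6–route J, truck 7–route B, truck 8–route D, truck 9–route K).
By König's theorem the minimum vertex cover has the same size. One such cover is {truck 1, truck 2, truck 3, truck 4, truck 5, truck 6, truck 7, truck 8, truck 9}.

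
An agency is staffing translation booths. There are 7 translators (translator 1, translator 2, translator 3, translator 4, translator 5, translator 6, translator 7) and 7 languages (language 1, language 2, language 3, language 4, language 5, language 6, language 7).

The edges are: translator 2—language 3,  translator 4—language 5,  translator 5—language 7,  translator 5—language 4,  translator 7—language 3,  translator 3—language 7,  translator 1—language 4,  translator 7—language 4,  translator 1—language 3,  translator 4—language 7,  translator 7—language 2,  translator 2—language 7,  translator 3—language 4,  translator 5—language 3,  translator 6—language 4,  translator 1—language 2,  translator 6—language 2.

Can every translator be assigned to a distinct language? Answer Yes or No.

The set {translator 1, translator 2, translator 3, translator 5, translator 6, translator 7} has only 4 neighbours ({language 2, language 3, language 4, language 7}), so by Hall's theorem at most 5 of the 7 translators can be matched.
Hence no matching covers every translator.

No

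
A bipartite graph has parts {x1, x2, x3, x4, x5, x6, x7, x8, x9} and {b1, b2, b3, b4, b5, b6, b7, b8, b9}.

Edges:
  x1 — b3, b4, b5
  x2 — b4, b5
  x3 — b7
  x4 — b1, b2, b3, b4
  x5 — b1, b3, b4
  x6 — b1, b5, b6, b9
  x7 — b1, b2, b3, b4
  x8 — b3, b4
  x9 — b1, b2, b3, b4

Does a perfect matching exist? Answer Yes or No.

No

The set {x1, x2, x4, x5, x7, x8, x9} has only 5 neighbours ({b1, b2, b3, b4, b5}), so by Hall's theorem at most 7 of the 9 left vertices can be matched.
Hence no matching covers every left vertex.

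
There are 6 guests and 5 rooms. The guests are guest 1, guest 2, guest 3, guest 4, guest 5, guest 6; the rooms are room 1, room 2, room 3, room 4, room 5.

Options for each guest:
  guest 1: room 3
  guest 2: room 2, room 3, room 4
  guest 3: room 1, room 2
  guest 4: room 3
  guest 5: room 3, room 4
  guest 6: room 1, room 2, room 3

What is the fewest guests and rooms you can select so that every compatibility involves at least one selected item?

{room 1, room 2, room 3, room 4} is a vertex cover of size 4: every edge has an endpoint in this set.
No smaller cover exists because guest 1–room 3, guest 2–room 2, guest 3–room 1, guest 5–room 4 is a matching of size 4, and a cover must include an endpoint of each of these disjoint edges (König's theorem).

4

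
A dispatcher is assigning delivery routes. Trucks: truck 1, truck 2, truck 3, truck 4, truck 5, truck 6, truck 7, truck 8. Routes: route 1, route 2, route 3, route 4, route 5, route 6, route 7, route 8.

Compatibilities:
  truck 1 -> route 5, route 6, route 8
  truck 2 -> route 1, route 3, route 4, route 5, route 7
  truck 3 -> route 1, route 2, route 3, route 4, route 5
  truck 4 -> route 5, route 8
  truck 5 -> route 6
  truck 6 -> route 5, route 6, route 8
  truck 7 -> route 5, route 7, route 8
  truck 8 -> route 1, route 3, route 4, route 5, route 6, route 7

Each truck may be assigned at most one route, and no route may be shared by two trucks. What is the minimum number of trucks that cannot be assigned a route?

1

One maximum matching: truck 1–route 8, truck 2–route 1, truck 3–route 3, truck 4–route 5, truck 5–route 6, truck 7–route 7, truck 8–route 4.
The set {truck 1, truck 4, truck 5, truck 6} has only 3 neighbours ({route 5, route 6, route 8}), so by Hall's theorem at most 7 of the 8 trucks can be matched.
That matches 7 of the 8, leaving 1 unmatched; no matching can do better.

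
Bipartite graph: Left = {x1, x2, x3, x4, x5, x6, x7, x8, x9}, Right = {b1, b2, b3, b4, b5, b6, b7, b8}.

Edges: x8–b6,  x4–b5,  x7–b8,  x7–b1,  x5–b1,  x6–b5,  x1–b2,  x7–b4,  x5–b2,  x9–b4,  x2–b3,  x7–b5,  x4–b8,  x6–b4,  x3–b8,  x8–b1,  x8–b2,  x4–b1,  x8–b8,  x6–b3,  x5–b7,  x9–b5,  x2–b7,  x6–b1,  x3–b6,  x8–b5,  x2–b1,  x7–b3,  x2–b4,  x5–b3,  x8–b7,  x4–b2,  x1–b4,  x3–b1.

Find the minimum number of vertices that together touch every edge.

8

The 8 edges x1–b2, x2–b1, x3–b6, x4–b8, x5–b3, x6–b4, x7–b5, x8–b7 form a matching, so any vertex cover needs at least 8 vertices (one per matched edge).
Conversely {b1, b2, b3, b4, b5, b6, b7, b8} meets every edge and has exactly 8 vertices, so 8 is optimal.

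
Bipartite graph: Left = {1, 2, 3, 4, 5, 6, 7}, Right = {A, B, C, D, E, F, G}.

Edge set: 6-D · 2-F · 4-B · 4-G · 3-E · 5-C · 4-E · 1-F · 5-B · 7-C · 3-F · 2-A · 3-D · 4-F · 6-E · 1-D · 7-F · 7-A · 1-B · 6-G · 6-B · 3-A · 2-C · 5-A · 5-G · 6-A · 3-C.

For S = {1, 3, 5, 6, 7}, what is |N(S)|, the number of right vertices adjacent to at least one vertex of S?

7

The union of neighbours of {1, 3, 5, 6, 7} is {A, B, C, D, E, F, G}, which has 7 elements.
Since |N(S)| = 7 ≥ |S| = 5, Hall's condition holds for this subset.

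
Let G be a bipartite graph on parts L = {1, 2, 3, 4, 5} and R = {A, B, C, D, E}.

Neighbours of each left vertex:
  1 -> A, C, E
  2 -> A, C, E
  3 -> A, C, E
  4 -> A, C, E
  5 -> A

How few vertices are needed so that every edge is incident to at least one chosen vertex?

The 3 edges 1–A, 2–C, 3–E form a matching, so any vertex cover needs at least 3 vertices (one per matched edge).
Conversely {A, C, E} meets every edge and has exactly 3 vertices, so 3 is optimal.

3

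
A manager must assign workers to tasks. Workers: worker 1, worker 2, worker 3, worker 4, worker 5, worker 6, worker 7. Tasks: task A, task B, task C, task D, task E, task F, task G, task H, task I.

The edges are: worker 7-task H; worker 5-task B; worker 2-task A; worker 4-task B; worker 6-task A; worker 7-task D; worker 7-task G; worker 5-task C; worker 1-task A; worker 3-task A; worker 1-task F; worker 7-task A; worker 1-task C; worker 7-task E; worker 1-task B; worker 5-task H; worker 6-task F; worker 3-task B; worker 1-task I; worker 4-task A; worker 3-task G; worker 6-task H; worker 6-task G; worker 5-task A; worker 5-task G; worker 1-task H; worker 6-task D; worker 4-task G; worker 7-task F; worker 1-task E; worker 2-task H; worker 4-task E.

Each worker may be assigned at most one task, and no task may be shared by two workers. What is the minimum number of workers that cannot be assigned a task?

0

One maximum matching: worker 1-task I, worker 2-task H, worker 3-task G, worker 4-task E, worker 5-task C, worker 6-task F, worker 7-task A.
This saturates every worker, so 7 is the maximum.
That matches 7 of the 7, leaving 0 unmatched; no matching can do better.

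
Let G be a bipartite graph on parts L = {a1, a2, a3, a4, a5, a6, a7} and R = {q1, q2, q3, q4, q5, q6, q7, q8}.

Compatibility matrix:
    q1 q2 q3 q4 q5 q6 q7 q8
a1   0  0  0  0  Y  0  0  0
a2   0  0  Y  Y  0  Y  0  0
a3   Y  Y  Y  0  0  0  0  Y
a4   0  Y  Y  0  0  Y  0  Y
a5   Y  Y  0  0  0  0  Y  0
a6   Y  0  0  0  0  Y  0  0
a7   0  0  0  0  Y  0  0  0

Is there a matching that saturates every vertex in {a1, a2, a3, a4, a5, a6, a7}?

The set {a1, a7} has only 1 neighbour ({q5}), so by Hall's theorem at most 6 of the 7 left vertices can be matched.
Hence no matching covers every left vertex.

No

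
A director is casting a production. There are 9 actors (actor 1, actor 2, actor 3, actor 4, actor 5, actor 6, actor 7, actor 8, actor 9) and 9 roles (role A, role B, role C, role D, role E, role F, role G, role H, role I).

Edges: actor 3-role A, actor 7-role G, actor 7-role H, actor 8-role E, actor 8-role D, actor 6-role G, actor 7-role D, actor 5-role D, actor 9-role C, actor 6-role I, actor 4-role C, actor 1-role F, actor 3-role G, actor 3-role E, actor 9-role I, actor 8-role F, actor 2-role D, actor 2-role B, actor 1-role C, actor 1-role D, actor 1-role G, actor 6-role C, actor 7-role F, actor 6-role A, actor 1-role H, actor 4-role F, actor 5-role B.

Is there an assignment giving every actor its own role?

One maximum matching: actor 1–role C, actor 2–role B, actor 3–role A, actor 4–role F, actor 5–role D, actor 6–role G, actor 7–role H, actor 8–role E, actor 9–role I.
All 9 actors are covered.

Yes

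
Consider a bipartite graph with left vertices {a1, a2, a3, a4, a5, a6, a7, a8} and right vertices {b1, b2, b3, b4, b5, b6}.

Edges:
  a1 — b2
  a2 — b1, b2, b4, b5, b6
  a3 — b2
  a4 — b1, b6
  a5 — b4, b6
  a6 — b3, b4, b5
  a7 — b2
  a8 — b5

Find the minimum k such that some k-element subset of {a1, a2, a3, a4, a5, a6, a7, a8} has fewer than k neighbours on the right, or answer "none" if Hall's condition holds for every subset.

2

Take S = {a1, a3}. Its neighbourhood is {b2}, so |N(S)| = 1 < |S| = 2.
No single vertex violates Hall's condition since each has at least one neighbour, so 2 is the minimum.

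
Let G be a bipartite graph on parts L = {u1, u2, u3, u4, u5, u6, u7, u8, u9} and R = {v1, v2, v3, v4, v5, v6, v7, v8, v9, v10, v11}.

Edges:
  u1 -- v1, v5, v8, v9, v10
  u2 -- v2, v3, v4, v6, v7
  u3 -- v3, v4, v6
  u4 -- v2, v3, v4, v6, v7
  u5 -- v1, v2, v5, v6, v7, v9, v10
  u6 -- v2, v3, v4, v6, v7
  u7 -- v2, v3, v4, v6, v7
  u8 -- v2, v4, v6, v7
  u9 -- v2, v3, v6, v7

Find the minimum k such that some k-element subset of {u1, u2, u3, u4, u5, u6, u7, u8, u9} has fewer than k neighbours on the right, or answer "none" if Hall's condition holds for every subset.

6

Take S = {u2, u3, u4, u6, u7, u8}. Its neighbourhood is {v2, v3, v4, v6, v7}, so |N(S)| = 5 < |S| = 6.
Every subset of size less than 6 has at least as many neighbours as members, so 6 is the minimum.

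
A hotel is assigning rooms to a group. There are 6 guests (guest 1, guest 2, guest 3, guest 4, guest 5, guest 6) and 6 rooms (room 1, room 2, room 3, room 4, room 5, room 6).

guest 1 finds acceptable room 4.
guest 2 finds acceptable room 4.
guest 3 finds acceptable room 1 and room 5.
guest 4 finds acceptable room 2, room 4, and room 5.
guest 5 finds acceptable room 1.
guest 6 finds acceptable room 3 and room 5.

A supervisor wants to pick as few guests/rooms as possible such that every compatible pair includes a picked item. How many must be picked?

5

{guest 3, guest 4, guest 5, guest 6, room 4} is a vertex cover of size 5: every edge has an endpoint in this set.
No smaller cover exists because guest 1–room 4, guest 3–room 5, guest 4–room 2, guest 5–room 1, guest 6–room 3 is a matching of size 5, and a cover must include an endpoint of each of these disjoint edges (König's theorem).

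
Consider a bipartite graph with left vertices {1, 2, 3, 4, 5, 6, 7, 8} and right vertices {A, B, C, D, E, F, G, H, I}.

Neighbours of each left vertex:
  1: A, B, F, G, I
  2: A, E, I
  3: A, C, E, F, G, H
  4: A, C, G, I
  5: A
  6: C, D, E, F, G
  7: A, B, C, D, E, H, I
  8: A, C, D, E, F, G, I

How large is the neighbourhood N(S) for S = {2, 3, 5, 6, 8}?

8

The union of neighbours of {2, 3, 5, 6, 8} is {A, C, D, E, F, G, H, I}, which has 8 elements.
Since |N(S)| = 8 ≥ |S| = 5, Hall's condition holds for this subset.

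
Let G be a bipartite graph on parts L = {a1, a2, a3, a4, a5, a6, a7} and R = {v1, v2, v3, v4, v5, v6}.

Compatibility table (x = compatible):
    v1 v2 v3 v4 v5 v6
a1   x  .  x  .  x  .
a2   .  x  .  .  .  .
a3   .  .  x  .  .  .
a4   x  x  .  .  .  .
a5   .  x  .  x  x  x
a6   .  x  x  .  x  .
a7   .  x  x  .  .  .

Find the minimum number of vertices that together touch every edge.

The 5 edges a1–v5, a2–v2, a3–v3, a4–v1, a5–v6 form a matching, so any vertex cover needs at least 5 vertices (one per matched edge).
Conversely {a5, v1, v2, v3, v5} meets every edge and has exactly 5 vertices, so 5 is optimal.

5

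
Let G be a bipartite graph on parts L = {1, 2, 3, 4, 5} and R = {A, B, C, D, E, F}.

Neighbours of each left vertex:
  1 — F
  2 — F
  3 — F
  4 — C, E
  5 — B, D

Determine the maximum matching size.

3

For example, pair 1-F, 4-E, 5-B.
The set {1, 2, 3} has only 1 neighbour ({F}), so by Hall's theorem at most 3 of the 5 left vertices can be matched.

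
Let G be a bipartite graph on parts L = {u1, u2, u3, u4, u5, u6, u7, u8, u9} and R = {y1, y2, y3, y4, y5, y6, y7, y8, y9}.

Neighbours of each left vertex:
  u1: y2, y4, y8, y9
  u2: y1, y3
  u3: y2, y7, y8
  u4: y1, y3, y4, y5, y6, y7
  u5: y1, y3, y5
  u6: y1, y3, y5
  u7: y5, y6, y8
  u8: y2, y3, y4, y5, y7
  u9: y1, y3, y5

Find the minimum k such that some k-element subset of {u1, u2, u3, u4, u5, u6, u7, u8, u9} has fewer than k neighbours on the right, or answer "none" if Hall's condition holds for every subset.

Take S = {u2, u5, u6, u9}. Its neighbourhood is {y1, y3, y5}, so |N(S)| = 3 < |S| = 4.
Every subset of size less than 4 has at least as many neighbours as members, so 4 is the minimum.

4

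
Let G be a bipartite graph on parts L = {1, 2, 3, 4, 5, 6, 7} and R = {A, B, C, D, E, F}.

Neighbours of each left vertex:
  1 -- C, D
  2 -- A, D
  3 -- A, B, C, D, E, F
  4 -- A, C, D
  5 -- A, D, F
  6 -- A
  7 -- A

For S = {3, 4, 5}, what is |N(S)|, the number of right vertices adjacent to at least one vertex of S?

6

The union of neighbours of {3, 4, 5} is {A, B, C, D, E, F}, which has 6 elements.
Since |N(S)| = 6 ≥ |S| = 3, Hall's condition holds for this subset.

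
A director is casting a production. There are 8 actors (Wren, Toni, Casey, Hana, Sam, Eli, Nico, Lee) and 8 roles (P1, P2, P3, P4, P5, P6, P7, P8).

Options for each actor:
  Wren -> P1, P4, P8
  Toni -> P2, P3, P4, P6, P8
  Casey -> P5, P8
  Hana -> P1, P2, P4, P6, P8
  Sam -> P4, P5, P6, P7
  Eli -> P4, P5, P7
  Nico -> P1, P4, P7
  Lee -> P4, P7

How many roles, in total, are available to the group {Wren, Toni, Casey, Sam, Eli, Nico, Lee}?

The union of neighbours of {Wren, Toni, Casey, Sam, Eli, Nico, Lee} is {P1, P2, P3, P4, P5, P6, P7, P8}, which has 8 elements.
Since |N(S)| = 8 ≥ |S| = 7, Hall's condition holds for this subset.

8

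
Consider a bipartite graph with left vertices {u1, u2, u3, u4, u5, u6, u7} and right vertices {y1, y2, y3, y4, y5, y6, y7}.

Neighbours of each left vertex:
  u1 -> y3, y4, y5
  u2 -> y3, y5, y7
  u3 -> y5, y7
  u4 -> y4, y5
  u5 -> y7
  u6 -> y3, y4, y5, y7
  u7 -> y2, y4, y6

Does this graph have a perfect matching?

No

The set {u1, u2, u3, u4, u5, u6} has only 4 neighbours ({y3, y4, y5, y7}), so by Hall's theorem at most 5 of the 7 left vertices can be matched.
Hence no matching covers every left vertex.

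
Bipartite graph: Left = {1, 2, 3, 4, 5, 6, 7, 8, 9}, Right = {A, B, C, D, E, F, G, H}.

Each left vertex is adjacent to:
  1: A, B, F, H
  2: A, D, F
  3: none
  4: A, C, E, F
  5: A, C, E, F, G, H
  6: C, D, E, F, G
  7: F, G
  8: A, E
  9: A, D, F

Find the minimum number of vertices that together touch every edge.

8

A maximum matching has 8 edges (e.g. 1–B, 2–D, 4–C, 5–H, 6–E, 7–G, 8–A, 9–F).
By König's theorem the minimum vertex cover has the same size. One such cover is {1, 2, 4, 5, 6, 7, 8, 9}.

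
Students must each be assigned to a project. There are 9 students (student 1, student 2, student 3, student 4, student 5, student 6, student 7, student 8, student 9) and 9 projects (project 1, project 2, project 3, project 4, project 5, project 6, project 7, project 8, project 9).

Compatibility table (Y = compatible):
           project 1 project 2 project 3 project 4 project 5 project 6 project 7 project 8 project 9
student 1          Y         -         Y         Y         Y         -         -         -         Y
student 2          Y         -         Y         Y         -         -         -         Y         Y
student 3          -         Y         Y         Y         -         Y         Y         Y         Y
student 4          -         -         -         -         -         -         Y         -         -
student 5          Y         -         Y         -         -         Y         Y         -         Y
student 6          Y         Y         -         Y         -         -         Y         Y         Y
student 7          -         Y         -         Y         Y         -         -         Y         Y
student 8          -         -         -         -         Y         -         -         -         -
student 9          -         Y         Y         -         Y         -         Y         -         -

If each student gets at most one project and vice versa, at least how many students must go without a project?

0

For example, pair student 1-project 1, student 2-project 8, student 3-project 9, student 4-project 7, student 5-project 6, student 6-project 4, student 7-project 2, student 8-project 5, student 9-project 3.
All 9 students are matched, so no larger matching exists.
That matches 9 of the 9, leaving 0 unmatched; no matching can do better.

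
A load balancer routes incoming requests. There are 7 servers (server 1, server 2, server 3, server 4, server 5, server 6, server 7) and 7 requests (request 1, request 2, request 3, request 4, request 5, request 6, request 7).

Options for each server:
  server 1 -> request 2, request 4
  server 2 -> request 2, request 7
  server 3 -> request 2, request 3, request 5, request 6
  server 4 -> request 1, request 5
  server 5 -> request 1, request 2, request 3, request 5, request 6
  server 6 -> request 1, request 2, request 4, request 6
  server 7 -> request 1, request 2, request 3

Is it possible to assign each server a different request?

One maximum matching: server 1–request 4, server 2–request 7, server 3–request 5, server 4–request 1, server 5–request 2, server 6–request 6, server 7–request 3.
Every server is matched, so this is a perfect matching.

Yes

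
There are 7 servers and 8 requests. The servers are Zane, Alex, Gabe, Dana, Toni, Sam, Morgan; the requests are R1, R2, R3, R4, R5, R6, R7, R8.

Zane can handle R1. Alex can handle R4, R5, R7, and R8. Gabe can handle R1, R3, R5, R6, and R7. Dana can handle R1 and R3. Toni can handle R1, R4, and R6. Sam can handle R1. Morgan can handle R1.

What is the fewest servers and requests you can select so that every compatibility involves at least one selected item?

A maximum matching has 5 edges (e.g. Zane–R1, Alex–R7, Gabe–R6, Dana–R3, Toni–R4).
By König's theorem the minimum vertex cover has the same size. One such cover is {Alex, Gabe, Dana, Toni, R1}.

5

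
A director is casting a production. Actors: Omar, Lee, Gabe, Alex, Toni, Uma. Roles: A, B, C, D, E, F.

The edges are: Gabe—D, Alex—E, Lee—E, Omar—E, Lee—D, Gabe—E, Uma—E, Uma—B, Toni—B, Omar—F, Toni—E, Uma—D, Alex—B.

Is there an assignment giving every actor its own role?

The set {Lee, Gabe, Alex, Toni, Uma} has only 3 neighbours ({B, D, E}), so by Hall's theorem at most 4 of the 6 actors can be matched.
Hence no matching covers every actor.

No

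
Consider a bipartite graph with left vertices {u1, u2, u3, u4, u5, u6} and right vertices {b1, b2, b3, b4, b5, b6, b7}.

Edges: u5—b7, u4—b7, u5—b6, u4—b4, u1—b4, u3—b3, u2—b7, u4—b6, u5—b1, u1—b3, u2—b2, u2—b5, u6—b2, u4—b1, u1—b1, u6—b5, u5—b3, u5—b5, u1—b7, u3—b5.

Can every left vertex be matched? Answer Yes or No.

Yes

One maximum matching: u1-b7, u2-b2, u3-b3, u4-b6, u5-b1, u6-b5.
Every left vertex is matched, so this matching saturates all of them.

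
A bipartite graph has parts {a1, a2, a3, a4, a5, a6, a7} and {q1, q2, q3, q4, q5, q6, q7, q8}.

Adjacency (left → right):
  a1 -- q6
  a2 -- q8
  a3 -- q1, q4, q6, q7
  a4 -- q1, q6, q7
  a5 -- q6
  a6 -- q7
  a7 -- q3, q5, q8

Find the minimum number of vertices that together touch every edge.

6

A maximum matching has 6 edges (e.g. a1–q6, a2–q8, a3–q4, a4–q1, a6–q7, a7–q5).
By König's theorem the minimum vertex cover has the same size. One such cover is {a2, a3, a4, a6, a7, q6}.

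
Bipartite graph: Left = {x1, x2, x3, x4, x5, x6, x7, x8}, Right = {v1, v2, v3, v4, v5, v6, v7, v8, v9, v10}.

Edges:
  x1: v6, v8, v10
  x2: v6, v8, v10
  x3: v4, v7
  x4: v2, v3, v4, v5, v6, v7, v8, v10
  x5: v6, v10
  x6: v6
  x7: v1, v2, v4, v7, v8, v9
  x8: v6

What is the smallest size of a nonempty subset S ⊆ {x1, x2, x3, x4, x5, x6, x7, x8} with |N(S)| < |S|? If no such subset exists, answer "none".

2

Take S = {x6, x8}. Its neighbourhood is {v6}, so |N(S)| = 1 < |S| = 2.
No single vertex violates Hall's condition since each has at least one neighbour, so 2 is the minimum.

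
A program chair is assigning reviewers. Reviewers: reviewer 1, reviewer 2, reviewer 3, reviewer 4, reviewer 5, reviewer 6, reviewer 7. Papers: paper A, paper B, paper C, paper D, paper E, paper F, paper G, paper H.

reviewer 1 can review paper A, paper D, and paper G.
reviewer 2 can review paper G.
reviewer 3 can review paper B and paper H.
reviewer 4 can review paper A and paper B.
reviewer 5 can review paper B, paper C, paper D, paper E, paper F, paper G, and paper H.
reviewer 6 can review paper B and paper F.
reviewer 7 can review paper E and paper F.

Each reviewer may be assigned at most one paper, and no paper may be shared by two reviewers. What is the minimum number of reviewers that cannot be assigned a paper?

For example, pair reviewer 1-paper D, reviewer 2-paper G, reviewer 3-paper H, reviewer 4-paper A, reviewer 5-paper C, reviewer 6-paper B, reviewer 7-paper E.
This saturates every reviewer, so 7 is the maximum.
That matches 7 of the 7, leaving 0 unmatched; no matching can do better.

0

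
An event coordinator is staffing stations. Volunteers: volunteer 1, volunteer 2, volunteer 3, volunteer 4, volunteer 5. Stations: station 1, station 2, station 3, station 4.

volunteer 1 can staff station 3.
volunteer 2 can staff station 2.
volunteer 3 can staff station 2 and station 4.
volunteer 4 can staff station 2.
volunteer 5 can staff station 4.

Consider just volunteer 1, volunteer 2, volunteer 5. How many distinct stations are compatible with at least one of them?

3

The union of neighbours of {volunteer 1, volunteer 2, volunteer 5} is {station 2, station 3, station 4}, which has 3 elements.
Since |N(S)| = 3 ≥ |S| = 3, Hall's condition holds for this subset.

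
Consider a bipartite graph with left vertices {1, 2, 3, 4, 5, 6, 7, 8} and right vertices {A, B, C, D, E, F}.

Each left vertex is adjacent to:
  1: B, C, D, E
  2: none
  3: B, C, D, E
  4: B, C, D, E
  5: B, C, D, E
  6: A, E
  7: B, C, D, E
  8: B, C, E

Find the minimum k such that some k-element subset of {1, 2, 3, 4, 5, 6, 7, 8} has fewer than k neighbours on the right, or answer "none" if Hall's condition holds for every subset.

1

Take S = {2}. Its neighbourhood is {}, so |N(S)| = 0 < |S| = 1.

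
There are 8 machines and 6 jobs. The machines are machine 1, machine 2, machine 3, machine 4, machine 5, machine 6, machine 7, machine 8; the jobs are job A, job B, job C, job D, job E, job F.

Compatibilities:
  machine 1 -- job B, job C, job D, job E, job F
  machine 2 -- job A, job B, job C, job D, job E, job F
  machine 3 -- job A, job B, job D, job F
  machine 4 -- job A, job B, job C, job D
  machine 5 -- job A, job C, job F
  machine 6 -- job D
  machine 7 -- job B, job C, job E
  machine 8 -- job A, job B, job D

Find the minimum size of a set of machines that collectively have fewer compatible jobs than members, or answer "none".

7

Take S = {machine 1, machine 2, machine 3, machine 4, machine 5, machine 6, machine 7}. Its neighbourhood is {job A, job B, job C, job D, job E, job F}, so |N(S)| = 6 < |S| = 7.
Every subset of size less than 7 has at least as many neighbours as members, so 7 is the minimum.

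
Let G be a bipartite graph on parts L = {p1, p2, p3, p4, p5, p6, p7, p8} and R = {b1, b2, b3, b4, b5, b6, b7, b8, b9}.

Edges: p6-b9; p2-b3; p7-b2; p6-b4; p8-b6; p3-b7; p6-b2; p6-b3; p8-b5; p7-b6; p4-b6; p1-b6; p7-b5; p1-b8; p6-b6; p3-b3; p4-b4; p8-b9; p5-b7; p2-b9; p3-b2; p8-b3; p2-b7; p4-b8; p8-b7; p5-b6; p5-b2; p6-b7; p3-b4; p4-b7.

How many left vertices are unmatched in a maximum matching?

0

A valid assignment of size 8: p1-b8, p2-b9, p3-b3, p4-b4, p5-b2, p6-b6, p7-b5, p8-b7.
This saturates every left vertex, so 8 is the maximum.
That matches 8 of the 8, leaving 0 unmatched; no matching can do better.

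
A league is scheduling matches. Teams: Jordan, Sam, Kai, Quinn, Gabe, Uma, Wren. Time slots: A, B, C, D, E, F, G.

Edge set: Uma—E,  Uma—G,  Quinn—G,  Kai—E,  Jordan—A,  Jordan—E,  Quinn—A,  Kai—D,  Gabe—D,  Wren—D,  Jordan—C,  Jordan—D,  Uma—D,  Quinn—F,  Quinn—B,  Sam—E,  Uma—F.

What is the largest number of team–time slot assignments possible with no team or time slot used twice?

5

A valid assignment of size 5: Jordan→C, Sam→E, Kai→D, Quinn→B, Uma→F.
The set {Sam, Kai, Gabe, Wren} has only 2 neighbours ({D, E}), so by Hall's theorem at most 5 of the 7 teams can be matched.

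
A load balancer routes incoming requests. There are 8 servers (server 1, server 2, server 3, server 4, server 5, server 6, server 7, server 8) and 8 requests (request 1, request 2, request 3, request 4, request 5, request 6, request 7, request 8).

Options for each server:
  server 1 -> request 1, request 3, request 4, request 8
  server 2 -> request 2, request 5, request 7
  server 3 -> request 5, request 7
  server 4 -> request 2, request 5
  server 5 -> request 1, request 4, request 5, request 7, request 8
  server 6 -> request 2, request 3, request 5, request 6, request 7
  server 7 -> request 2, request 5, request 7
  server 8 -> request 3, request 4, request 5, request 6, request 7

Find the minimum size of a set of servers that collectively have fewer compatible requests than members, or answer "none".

4

Take S = {server 2, server 3, server 4, server 7}. Its neighbourhood is {request 2, request 5, request 7}, so |N(S)| = 3 < |S| = 4.
Every subset of size less than 4 has at least as many neighbours as members, so 4 is the minimum.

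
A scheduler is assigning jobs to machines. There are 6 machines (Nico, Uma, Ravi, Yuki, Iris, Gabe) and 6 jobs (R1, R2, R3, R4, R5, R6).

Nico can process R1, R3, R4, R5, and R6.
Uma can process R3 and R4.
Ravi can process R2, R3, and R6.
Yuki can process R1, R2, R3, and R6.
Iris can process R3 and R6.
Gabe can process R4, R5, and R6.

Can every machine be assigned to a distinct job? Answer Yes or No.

For example, pair Nico-R5, Uma-R3, Ravi-R2, Yuki-R1, Iris-R6, Gabe-R4.
Every machine is matched, so this is a perfect matching.

Yes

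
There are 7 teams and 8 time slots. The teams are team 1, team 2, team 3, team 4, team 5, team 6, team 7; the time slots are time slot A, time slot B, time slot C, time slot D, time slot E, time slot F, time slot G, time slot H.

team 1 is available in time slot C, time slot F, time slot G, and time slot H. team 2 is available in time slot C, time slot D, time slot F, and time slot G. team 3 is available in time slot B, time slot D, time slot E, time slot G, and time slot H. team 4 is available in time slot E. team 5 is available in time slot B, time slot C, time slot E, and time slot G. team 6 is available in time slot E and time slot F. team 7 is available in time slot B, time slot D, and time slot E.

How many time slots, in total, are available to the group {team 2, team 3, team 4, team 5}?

The union of neighbours of {team 2, team 3, team 4, team 5} is {time slot B, time slot C, time slot D, time slot E, time slot F, time slot G, time slot H}, which has 7 elements.
Since |N(S)| = 7 ≥ |S| = 4, Hall's condition holds for this subset.

7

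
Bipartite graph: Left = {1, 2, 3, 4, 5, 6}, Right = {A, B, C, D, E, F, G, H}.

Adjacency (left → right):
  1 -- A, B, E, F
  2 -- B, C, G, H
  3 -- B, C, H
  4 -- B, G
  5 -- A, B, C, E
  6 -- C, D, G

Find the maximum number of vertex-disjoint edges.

For example, pair 1–F, 2–C, 3–H, 4–B, 5–E, 6–G.
This saturates every left vertex, so 6 is the maximum.

6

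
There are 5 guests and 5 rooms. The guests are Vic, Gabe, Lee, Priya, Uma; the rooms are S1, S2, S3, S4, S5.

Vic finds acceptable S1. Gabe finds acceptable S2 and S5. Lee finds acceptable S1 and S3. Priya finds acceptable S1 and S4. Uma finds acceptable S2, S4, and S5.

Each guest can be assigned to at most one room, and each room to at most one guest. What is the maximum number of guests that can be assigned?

One maximum matching: Vic–S1, Gabe–S5, Lee–S3, Priya–S4, Uma–S2.
All 5 guests are matched, so no larger matching exists.

5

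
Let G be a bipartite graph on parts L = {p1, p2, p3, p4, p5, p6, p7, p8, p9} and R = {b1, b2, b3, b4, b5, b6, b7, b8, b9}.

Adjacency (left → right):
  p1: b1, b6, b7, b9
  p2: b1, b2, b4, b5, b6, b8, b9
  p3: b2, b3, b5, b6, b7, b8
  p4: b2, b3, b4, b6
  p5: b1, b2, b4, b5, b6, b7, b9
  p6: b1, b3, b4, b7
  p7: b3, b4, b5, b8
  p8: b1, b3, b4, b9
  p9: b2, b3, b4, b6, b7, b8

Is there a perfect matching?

One maximum matching: p1–b9, p2–b1, p3–b5, p4–b2, p5–b6, p6–b4, p7–b8, p8–b3, p9–b7.
All 9 left vertices are covered.

Yes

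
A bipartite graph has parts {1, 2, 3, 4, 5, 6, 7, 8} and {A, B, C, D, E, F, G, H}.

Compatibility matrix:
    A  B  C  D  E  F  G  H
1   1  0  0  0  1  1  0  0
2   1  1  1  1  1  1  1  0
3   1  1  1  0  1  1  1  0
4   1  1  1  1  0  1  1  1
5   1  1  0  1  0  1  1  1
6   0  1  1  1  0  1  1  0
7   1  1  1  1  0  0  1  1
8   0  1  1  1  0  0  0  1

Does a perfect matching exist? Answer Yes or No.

One maximum matching: 1–F, 2–E, 3–C, 4–H, 5–D, 6–G, 7–A, 8–B.
All 8 left vertices are covered.

Yes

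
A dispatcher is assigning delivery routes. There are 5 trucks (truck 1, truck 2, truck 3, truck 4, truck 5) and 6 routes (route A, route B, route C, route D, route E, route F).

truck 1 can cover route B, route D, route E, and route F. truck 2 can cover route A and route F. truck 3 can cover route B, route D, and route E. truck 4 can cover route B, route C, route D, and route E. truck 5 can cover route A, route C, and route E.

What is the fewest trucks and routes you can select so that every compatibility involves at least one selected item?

5

{truck 1, truck 2, truck 3, truck 4, truck 5} is a vertex cover of size 5: every edge has an endpoint in this set.
No smaller cover exists because truck 1–route F, truck 2–route A, truck 3–route D, truck 4–route B, truck 5–route E is a matching of size 5, and a cover must include an endpoint of each of these disjoint edges (König's theorem).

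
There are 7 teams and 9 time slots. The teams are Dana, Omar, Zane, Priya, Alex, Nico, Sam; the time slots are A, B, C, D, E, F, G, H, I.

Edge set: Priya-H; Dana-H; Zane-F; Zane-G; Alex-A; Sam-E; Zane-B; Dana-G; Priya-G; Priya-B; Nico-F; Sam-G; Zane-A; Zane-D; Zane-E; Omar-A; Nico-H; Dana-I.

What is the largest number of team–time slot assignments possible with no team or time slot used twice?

One maximum matching: Dana→H, Omar→A, Zane→G, Priya→B, Nico→F, Sam→E.
The set {Omar, Alex} has only 1 neighbour ({A}), so by Hall's theorem at most 6 of the 7 teams can be matched.

6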